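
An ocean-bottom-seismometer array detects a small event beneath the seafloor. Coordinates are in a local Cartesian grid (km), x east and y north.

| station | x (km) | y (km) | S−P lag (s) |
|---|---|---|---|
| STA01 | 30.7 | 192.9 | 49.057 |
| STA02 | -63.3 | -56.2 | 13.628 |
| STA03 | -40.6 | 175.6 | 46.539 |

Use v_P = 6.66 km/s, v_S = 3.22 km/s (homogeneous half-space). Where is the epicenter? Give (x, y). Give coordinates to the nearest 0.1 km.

1.2 km east, -111.5 km north

Distance from S−P lag: d = Δt · v_P v_S / (v_P − v_S) = Δt · (6.66·3.22)/(6.66−3.22) ≈ 6.2341·Δt.
So d_STA01 = 305.82, d_STA02 = 84.96, d_STA03 = 290.13 km.
Circle about each station: (x − 30.7)² + (y − 192.9)² = 305.82²; (x + 63.3)² + (y + 56.2)² = 84.96²; (x + 40.6)² + (y − 175.6)² = 290.13².
Subtracting the STA01 equation from the STA02 and STA03 equations removes the quadratic terms:
-188.0 x − 498.2 y = 55320.10
-142.6 x − 34.6 y = 3681.28
Solving the 2×2 system: x ≈ 1.2, y ≈ -111.5 km.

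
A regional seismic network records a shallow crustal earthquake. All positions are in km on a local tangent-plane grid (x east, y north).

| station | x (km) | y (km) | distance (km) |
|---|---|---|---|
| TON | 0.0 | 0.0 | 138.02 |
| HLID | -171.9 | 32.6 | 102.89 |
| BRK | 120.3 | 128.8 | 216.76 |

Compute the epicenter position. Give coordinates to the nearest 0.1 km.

Circle about each station: x² + y² = 138.02²; (x + 171.9)² + (y − 32.6)² = 102.89²; (x − 120.3)² + (y − 128.8)² = 216.76².
Subtracting the TON equation from the HLID and BRK equations removes the quadratic terms:
-343.8 x + 65.2 y = 39075.54
240.6 x + 257.6 y = 3126.15
Solving the 2×2 system: x ≈ -94.6, y ≈ 100.5 km.
Check against TON (with the unrounded x, y): √(x²+y²) = 138.01 ≈ 138.02 km. ✓

(-94.6, 100.5)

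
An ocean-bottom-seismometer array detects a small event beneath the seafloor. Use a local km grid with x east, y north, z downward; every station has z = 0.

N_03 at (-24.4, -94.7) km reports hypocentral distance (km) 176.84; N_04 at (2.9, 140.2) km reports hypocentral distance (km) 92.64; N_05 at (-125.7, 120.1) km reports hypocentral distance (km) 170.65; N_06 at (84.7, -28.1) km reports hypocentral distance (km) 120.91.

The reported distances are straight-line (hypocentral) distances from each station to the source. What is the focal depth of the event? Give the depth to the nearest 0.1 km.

depth ≈ 50.0 km

Each station gives a sphere (x−x_i)² + (y−y_i)² + z² = d_i² (stations at z=0).
Subtracting the N_03 sphere from N_04 and N_05: z² cancels, leaving linear equations in x and y:
54.6 x + 469.8 y = 32791.22
-202.6 x + 429.6 y = 22812.01
Solving: x ≈ 28.406, y ≈ 66.497 km (keep extra digits for the depth step; rounded: 28.4, 66.5).
Then from the N_03 sphere: z² = 176.84² − (x + 24.4)² − (y + 94.7)² with x = 28.406, y = 66.497, so z ≈ 49.994 ≈ 50.0 km.
Check against N_06 (with the unrounded solution): distance 120.90 ≈ 120.91 km. ✓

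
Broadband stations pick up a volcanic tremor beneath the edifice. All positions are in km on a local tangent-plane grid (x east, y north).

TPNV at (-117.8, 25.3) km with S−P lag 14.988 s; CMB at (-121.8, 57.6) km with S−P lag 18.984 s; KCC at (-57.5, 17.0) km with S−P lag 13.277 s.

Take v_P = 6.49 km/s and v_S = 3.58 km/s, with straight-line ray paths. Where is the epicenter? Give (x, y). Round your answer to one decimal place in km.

(-77.0, -87.2)

Distance from S−P lag: d = Δt · v_P v_S / (v_P − v_S) = Δt · (6.49·3.58)/(6.49−3.58) ≈ 7.9843·Δt.
So d_TPNV = 119.67, d_CMB = 151.57, d_KCC = 106.01 km.
Circle about each station: (x + 117.8)² + (y − 25.3)² = 119.67²; (x + 121.8)² + (y − 57.6)² = 151.57²; (x + 57.5)² + (y − 17.0)² = 106.01².
Subtracting the TPNV equation from the CMB and KCC equations removes the quadratic terms:
-8.0 x + 64.6 y = -5016.49
120.6 x − 16.6 y = -7838.89
Solving the 2×2 system: x ≈ -77.0, y ≈ -87.2 km.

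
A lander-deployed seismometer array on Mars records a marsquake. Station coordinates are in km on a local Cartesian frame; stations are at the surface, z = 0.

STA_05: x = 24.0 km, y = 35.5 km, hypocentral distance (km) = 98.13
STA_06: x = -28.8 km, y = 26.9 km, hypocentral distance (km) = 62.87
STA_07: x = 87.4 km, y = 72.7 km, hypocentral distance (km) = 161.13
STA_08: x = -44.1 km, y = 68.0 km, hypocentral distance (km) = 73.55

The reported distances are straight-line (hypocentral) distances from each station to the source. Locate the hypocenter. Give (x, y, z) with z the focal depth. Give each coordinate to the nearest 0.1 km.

x ≈ -54.8 km, y ≈ 22.9 km, depth ≈ 57.1 km

Each station gives a sphere (x−x_i)² + (y−y_i)² + z² = d_i² (stations at z=0).
Subtracting the STA_05 sphere from STA_06 and STA_07: z² cancels, leaving linear equations in x and y:
-105.6 x − 17.2 y = 5393.66
126.8 x + 74.4 y = -5245.58
Solving: x ≈ -54.807, y ≈ 22.902 km (keep extra digits for the depth step; rounded: -54.8, 22.9).
Then from the STA_05 sphere: z² = 98.13² − (x − 24.0)² − (y − 35.5)² with x = -54.807, y = 22.902, so z ≈ 57.099 ≈ 57.1 km.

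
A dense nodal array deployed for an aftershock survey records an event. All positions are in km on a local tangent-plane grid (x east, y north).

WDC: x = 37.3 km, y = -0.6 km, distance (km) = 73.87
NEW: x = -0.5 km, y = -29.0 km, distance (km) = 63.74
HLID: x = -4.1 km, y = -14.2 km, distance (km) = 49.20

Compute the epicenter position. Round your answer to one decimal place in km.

-31.3 km east, 26.8 km north

Circle about each station: (x − 37.3)² + (y + 0.6)² = 73.87²; (x + 0.5)² + (y + 29.0)² = 63.74²; (x + 4.1)² + (y + 14.2)² = 49.20².
Subtracting pairs of circle equations eliminates x²+y² and gives linear equations (the radical axes):
-75.6 x − 56.8 y = 843.59
-82.8 x − 27.2 y = 1862.94
Solving the 2×2 system: x ≈ -31.3, y ≈ 26.8 km.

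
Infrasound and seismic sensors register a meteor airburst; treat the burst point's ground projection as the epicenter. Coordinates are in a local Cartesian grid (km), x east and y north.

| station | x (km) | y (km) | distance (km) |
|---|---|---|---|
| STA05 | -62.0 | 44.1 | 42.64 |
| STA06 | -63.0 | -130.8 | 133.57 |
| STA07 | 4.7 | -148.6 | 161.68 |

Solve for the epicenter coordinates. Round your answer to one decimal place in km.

Circle about each station: (x + 62.0)² + (y − 44.1)² = 42.64²; (x + 63.0)² + (y + 130.8)² = 133.57²; (x − 4.7)² + (y + 148.6)² = 161.68².
Subtracting pairs of circle equations eliminates x²+y² and gives linear equations (the radical axes):
-2.0 x − 349.8 y = -733.95
133.4 x − 385.4 y = -8007.01
Solving the 2×2 system: x ≈ -53.1, y ≈ 2.4 km.
Check against STA05 (with the unrounded x, y): √((x + 62.0)²+(y − 44.1)²) = 42.64 ≈ 42.64 km. ✓

x ≈ -53.1 km, y ≈ 2.4 km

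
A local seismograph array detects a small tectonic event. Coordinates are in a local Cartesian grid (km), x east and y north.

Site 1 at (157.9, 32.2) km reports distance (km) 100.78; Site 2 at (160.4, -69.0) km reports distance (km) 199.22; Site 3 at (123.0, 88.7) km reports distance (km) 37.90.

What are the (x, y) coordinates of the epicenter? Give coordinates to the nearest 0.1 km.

122.6 km east, 126.6 km north

Circle about each station: (x − 157.9)² + (y − 32.2)² = 100.78²; (x − 160.4)² + (y + 69.0)² = 199.22²; (x − 123.0)² + (y − 88.7)² = 37.90².
Subtracting the Site 1 equation from the Site 2 and Site 3 equations removes the quadratic terms:
5.0 x − 202.4 y = -25012.09
-69.8 x + 113.0 y = 5747.64
Solving the 2×2 system: x ≈ 122.6, y ≈ 126.6 km.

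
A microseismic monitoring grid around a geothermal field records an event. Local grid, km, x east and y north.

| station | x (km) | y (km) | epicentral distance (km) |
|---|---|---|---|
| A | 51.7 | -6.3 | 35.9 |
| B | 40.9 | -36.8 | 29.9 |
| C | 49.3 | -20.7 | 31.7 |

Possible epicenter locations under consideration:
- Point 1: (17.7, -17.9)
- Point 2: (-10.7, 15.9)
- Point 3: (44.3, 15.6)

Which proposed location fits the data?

For each candidate, compare |candidate − station| to the reported distance:
Point 1: residuals A 0.0, B 0.0, C 0.0 → max 0.0 km
Point 2: residuals A 30.3, B 43.9, C 38.6 → max 43.9 km
Point 3: residuals A 12.8, B 22.6, C 4.9 → max 22.6 km
Only Point 1 has all residuals ≈ 0.

Point 1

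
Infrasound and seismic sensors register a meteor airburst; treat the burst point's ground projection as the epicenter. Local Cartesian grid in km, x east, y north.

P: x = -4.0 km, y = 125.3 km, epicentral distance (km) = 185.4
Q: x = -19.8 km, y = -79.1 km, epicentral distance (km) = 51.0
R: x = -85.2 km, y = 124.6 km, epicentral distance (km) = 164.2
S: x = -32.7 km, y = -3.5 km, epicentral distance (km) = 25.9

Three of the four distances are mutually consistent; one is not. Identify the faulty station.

Solve using three stations at a time. Using Q, R, S (subtract circle equations pairwise → linear system) gives (x, y) ≈ (-25.7, -28.4).
Distances from that point to each station vs reported:
  P: calculated 155.3 vs reported 185.4 → residual 30.1 km
  Q: calculated 51.0 vs reported 51.0 → residual 0.0 km
  R: calculated 164.2 vs reported 164.2 → residual 0.0 km
  S: calculated 25.9 vs reported 25.9 → residual 0.0 km
Q, R, S are mutually consistent (residuals ≈ 0); P is off by 30.1 km.

P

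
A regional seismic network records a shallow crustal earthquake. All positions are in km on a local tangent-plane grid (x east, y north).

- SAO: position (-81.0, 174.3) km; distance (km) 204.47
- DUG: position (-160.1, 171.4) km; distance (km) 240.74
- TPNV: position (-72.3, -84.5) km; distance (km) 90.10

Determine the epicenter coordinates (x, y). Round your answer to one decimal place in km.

Circle about each station: (x + 81.0)² + (y − 174.3)² = 204.47²; (x + 160.1)² + (y − 171.4)² = 240.74²; (x + 72.3)² + (y + 84.5)² = 90.10².
Subtracting the SAO equation from the DUG and TPNV equations removes the quadratic terms:
-158.2 x − 5.8 y = 1920.71
17.4 x − 517.6 y = 9116.02
Solving the 2×2 system: x ≈ -11.5, y ≈ -18.0 km.

(-11.5, -18.0)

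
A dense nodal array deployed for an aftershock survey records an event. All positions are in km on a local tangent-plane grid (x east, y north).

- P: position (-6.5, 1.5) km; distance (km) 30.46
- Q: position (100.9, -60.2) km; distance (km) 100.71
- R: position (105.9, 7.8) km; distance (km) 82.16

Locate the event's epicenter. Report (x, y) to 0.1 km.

Circle about each station: (x + 6.5)² + (y − 1.5)² = 30.46²; (x − 100.9)² + (y + 60.2)² = 100.71²; (x − 105.9)² + (y − 7.8)² = 82.16².
Subtracting the P equation from the Q and R equations removes the quadratic terms:
214.8 x − 123.4 y = 4545.66
224.8 x + 12.6 y = 5408.70
Solving the 2×2 system: x ≈ 23.8, y ≈ 4.6 km.

x ≈ 23.8 km, y ≈ 4.6 km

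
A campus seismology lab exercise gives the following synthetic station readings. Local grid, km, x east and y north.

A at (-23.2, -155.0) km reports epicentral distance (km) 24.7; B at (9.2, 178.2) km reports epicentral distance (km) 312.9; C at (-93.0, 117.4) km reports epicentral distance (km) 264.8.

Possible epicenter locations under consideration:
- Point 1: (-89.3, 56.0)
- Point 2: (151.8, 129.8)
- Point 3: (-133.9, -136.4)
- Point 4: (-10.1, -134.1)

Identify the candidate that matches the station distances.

For each candidate, compare |candidate − station| to the reported distance:
Point 1: residuals A 196.4, B 155.9, C 203.3 → max 203.3 km
Point 2: residuals A 309.6, B 162.3, C 19.7 → max 309.6 km
Point 3: residuals A 87.6, B 32.7, C 7.7 → max 87.6 km
Point 4: residuals A 0.0, B 0.0, C 0.0 → max 0.0 km
Only Point 4 has all residuals ≈ 0.

Point 4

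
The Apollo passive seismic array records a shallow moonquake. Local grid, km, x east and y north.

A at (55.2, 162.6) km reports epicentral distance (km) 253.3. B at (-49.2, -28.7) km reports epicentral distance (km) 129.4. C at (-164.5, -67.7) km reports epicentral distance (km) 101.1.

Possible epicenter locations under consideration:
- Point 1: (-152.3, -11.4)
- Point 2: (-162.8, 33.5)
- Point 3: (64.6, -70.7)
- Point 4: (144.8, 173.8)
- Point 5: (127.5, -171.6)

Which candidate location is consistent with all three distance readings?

Point 2

For each candidate, compare |candidate − station| to the reported distance:
Point 1: residuals A 17.5, B 24.9, C 43.5 → max 43.5 km
Point 2: residuals A 0.1, B 0.1, C 0.1 → max 0.1 km
Point 3: residuals A 19.8, B 8.1, C 128.0 → max 128.0 km
Point 4: residuals A 163.0, B 151.0, C 291.3 → max 291.3 km
Point 5: residuals A 88.6, B 97.9, C 208.8 → max 208.8 km
Only Point 2 has all residuals ≈ 0.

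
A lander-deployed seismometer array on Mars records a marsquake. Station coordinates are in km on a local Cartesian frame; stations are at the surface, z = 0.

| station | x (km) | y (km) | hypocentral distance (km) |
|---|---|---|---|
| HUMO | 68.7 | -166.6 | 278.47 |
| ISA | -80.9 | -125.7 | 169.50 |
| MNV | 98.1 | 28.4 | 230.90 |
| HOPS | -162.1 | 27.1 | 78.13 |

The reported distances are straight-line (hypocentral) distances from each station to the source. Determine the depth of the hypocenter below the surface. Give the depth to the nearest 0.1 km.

67.4 km

Each station gives a sphere (x−x_i)² + (y−y_i)² + z² = d_i² (stations at z=0).
Subtracting the HUMO sphere from ISA and MNV: z² cancels, leaving linear equations in x and y:
-299.2 x + 81.8 y = 38685.34
58.8 x + 390.0 y = 2185.65
Solving: x ≈ -122.706, y ≈ 24.105 km (keep extra digits for the depth step; rounded: -122.7, 24.1).
Then from the HUMO sphere: z² = 278.47² − (x − 68.7)² − (y + 166.6)² with x = -122.706, y = 24.105, so z ≈ 67.386 ≈ 67.4 km.
Check against HOPS (with the unrounded solution): distance 78.12 ≈ 78.13 km. ✓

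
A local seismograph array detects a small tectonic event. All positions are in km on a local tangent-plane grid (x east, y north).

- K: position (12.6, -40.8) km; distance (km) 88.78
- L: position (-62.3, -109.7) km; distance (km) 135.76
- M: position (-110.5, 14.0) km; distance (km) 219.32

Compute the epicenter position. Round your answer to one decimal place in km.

x ≈ 73.4 km, y ≈ -105.5 km

Circle about each station: (x − 12.6)² + (y + 40.8)² = 88.78²; (x + 62.3)² + (y + 109.7)² = 135.76²; (x + 110.5)² + (y − 14.0)² = 219.32².
Subtracting pairs of circle equations eliminates x²+y² and gives linear equations (the radical axes):
-149.8 x − 137.8 y = 3543.09
-246.2 x + 109.6 y = -29636.52
Solving the 2×2 system: x ≈ 73.4, y ≈ -105.5 km.
Check against K (with the unrounded x, y): √((x − 12.6)²+(y + 40.8)²) = 88.80 ≈ 88.78 km. ✓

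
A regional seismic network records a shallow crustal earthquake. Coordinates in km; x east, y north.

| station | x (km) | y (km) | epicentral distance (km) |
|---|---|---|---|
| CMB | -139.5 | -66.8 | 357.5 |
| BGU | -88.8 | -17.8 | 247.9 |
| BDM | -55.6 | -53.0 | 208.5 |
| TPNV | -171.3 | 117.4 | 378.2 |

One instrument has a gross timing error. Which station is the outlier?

Solve using three stations at a time. Using BGU, BDM, TPNV (subtract circle equations pairwise → linear system) gives (x, y) ≈ (150.7, -80.6).
Distances from that point to each station vs reported:
  CMB: calculated 290.5 vs reported 357.5 → residual 67.0 km
  BGU: calculated 247.6 vs reported 247.9 → residual 0.3 km
  BDM: calculated 208.1 vs reported 208.5 → residual 0.4 km
  TPNV: calculated 378.0 vs reported 378.2 → residual 0.2 km
BGU, BDM, TPNV are mutually consistent (residuals ≈ 0); CMB is off by 67.0 km.

CMB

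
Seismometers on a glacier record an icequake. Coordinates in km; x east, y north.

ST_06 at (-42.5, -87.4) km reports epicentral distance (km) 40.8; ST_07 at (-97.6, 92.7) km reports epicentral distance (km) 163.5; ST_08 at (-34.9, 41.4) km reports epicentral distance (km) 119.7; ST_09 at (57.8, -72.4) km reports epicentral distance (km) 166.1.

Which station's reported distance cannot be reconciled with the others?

Solve using three stations at a time. Using ST_06, ST_07, ST_08 (subtract circle equations pairwise → linear system) gives (x, y) ≈ (-79.3, -69.8).
Distances from that point to each station vs reported:
  ST_06: calculated 40.8 vs reported 40.8 → residual 0.0 km
  ST_07: calculated 163.5 vs reported 163.5 → residual 0.0 km
  ST_08: calculated 119.7 vs reported 119.7 → residual 0.0 km
  ST_09: calculated 137.1 vs reported 166.1 → residual 29.0 km
ST_06, ST_07, ST_08 are mutually consistent (residuals ≈ 0); ST_09 is off by 29.0 km.

ST_09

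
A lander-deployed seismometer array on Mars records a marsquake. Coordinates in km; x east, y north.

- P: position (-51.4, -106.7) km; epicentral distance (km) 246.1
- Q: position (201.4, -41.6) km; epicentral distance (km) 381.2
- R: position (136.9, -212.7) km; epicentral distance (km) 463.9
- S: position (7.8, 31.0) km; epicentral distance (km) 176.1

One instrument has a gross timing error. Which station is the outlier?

Solve using three stations at a time. Using P, Q, S (subtract circle equations pairwise → linear system) gives (x, y) ≈ (-143.0, 121.6).
Distances from that point to each station vs reported:
  P: calculated 246.0 vs reported 246.1 → residual 0.1 km
  Q: calculated 381.1 vs reported 381.2 → residual 0.1 km
  R: calculated 436.0 vs reported 463.9 → residual 27.9 km
  S: calculated 175.9 vs reported 176.1 → residual 0.2 km
P, Q, S are mutually consistent (residuals ≈ 0); R is off by 27.9 km.

R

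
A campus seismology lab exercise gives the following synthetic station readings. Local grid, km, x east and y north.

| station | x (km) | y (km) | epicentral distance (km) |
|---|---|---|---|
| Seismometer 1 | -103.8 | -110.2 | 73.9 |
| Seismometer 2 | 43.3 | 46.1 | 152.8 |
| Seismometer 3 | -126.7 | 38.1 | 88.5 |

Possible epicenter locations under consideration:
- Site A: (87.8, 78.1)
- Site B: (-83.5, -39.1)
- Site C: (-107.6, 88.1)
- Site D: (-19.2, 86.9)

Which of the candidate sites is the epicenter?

For each candidate, compare |candidate − station| to the reported distance:
Site A: residuals Seismometer 1 194.7, Seismometer 2 98.0, Seismometer 3 129.7 → max 194.7 km
Site B: residuals Seismometer 1 0.0, Seismometer 2 0.0, Seismometer 3 0.0 → max 0.0 km
Site C: residuals Seismometer 1 124.4, Seismometer 2 3.8, Seismometer 3 35.0 → max 124.4 km
Site D: residuals Seismometer 1 140.6, Seismometer 2 78.2, Seismometer 3 29.6 → max 140.6 km
Only Site B has all residuals ≈ 0.

Site B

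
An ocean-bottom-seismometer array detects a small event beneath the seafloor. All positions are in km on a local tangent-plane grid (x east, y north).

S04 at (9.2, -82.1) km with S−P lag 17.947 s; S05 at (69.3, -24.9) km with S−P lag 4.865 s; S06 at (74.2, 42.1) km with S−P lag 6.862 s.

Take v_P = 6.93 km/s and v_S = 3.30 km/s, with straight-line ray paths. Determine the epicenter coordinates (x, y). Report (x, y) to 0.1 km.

Distance from S−P lag: d = Δt · v_P v_S / (v_P − v_S) = Δt · (6.93·3.30)/(6.93−3.30) ≈ 6.3000·Δt.
So d_S04 = 113.07, d_S05 = 30.65, d_S06 = 43.23 km.
Circle about each station: (x − 9.2)² + (y + 82.1)² = 113.07²; (x − 69.3)² + (y + 24.9)² = 30.65²; (x − 74.2)² + (y − 42.1)² = 43.23².
Subtracting pairs of circle equations eliminates x²+y² and gives linear equations (the radical axes):
120.2 x + 114.4 y = 10442.85
130.0 x + 248.4 y = 11368.99
Solving the 2×2 system: x ≈ 86.3, y ≈ 0.6 km.

x ≈ 86.3 km, y ≈ 0.6 km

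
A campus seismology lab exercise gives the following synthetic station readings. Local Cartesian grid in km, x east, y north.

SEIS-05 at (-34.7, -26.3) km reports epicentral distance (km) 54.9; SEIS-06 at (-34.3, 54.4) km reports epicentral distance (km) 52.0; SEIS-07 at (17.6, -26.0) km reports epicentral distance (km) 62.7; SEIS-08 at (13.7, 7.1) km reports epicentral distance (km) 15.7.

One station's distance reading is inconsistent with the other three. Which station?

SEIS-07

Solve using three stations at a time. Using SEIS-05, SEIS-06, SEIS-08 (subtract circle equations pairwise → linear system) gives (x, y) ≈ (0.6, 15.8).
Distances from that point to each station vs reported:
  SEIS-05: calculated 54.9 vs reported 54.9 → residual 0.0 km
  SEIS-06: calculated 52.0 vs reported 52.0 → residual 0.0 km
  SEIS-07: calculated 45.1 vs reported 62.7 → residual 17.6 km
  SEIS-08: calculated 15.8 vs reported 15.7 → residual 0.1 km
SEIS-05, SEIS-06, SEIS-08 are mutually consistent (residuals ≈ 0); SEIS-07 is off by 17.6 km.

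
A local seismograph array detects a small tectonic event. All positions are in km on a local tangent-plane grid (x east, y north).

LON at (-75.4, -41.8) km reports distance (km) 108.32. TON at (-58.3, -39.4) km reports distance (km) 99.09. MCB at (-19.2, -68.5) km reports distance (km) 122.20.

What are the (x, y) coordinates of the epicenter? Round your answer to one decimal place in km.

x ≈ -24.1 km, y ≈ 53.6 km

Circle about each station: (x + 75.4)² + (y + 41.8)² = 108.32²; (x + 58.3)² + (y + 39.4)² = 99.09²; (x + 19.2)² + (y + 68.5)² = 122.20².
Subtracting pairs of circle equations eliminates x²+y² and gives linear equations (the radical axes):
34.2 x + 4.8 y = -566.76
112.4 x − 53.4 y = -5571.13
Solving the 2×2 system: x ≈ -24.1, y ≈ 53.6 km.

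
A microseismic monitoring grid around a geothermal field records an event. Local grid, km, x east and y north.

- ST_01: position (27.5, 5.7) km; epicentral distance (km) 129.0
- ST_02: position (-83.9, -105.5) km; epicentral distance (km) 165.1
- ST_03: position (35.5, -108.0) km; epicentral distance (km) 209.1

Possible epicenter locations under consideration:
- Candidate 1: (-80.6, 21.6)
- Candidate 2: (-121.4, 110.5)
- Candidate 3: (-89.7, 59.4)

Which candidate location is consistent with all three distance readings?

For each candidate, compare |candidate − station| to the reported distance:
Candidate 1: residuals ST_01 19.7, ST_02 38.0, ST_03 35.1 → max 38.0 km
Candidate 2: residuals ST_01 53.1, ST_02 54.1, ST_03 59.9 → max 59.9 km
Candidate 3: residuals ST_01 0.1, ST_02 0.1, ST_03 0.1 → max 0.1 km
Only Candidate 3 has all residuals ≈ 0.

Candidate 3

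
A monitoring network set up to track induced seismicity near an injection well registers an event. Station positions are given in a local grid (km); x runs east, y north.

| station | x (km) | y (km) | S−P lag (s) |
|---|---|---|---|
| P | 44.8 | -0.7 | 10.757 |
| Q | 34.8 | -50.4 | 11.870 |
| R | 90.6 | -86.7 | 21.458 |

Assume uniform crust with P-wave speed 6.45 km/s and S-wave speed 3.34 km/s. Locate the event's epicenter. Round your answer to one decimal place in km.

x ≈ -29.7 km, y ≈ 0.6 km

Distance from S−P lag: d = Δt · v_P v_S / (v_P − v_S) = Δt · (6.45·3.34)/(6.45−3.34) ≈ 6.9270·Δt.
So d_P = 74.51, d_Q = 82.22, d_R = 148.64 km.
Circle about each station: (x − 44.8)² + (y + 0.7)² = 74.51²; (x − 34.8)² + (y + 50.4)² = 82.22²; (x − 90.6)² + (y + 86.7)² = 148.64².
Subtracting pairs of circle equations eliminates x²+y² and gives linear equations (the radical axes):
-20.0 x − 99.4 y = 535.28
91.6 x − 172.0 y = -2824.39
Solving the 2×2 system: x ≈ -29.7, y ≈ 0.6 km.
Check against P (with the unrounded x, y): √((x − 44.8)²+(y + 0.7)²) = 74.53 ≈ 74.51 km. ✓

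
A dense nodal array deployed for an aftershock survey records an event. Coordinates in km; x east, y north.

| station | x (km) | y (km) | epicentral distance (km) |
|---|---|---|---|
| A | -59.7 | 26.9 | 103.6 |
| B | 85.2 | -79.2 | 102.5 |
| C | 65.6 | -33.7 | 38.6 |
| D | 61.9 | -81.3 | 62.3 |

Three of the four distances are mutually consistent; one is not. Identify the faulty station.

Solve using three stations at a time. Using A, C, D (subtract circle equations pairwise → linear system) gives (x, y) ≈ (27.2, -29.5).
Distances from that point to each station vs reported:
  A: calculated 103.6 vs reported 103.6 → residual 0.0 km
  B: calculated 76.4 vs reported 102.5 → residual 26.1 km
  C: calculated 38.6 vs reported 38.6 → residual 0.0 km
  D: calculated 62.3 vs reported 62.3 → residual 0.0 km
A, C, D are mutually consistent (residuals ≈ 0); B is off by 26.1 km.

B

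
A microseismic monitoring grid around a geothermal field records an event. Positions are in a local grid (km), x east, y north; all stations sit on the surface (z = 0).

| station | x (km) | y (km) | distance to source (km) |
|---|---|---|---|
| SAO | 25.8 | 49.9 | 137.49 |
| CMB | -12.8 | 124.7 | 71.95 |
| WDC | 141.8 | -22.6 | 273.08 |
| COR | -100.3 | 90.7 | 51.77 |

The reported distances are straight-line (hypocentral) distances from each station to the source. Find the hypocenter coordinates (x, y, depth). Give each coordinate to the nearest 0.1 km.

Each station gives a sphere (x−x_i)² + (y−y_i)² + z² = d_i² (stations at z=0).
Subtracting the SAO sphere from CMB and WDC: z² cancels, leaving linear equations in x and y:
-77.2 x + 149.6 y = 26284.98
232.0 x − 145.0 y = -38206.84
Solving: x ≈ -80.994, y ≈ 133.906 km (keep extra digits for the depth step; rounded: -81.0, 133.9).
Then from the SAO sphere: z² = 137.49² − (x − 25.8)² − (y − 49.9)² with x = -80.994, y = 133.906, so z ≈ 21.013 ≈ 21.0 km.

(-81.0, 133.9, 21.0)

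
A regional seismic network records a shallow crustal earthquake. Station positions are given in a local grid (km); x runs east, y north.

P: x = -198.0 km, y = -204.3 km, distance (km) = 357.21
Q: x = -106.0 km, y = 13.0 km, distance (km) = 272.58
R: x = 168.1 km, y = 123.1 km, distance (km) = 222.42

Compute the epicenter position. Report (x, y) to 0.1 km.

Circle about each station: (x + 198.0)² + (y + 204.3)² = 357.21²; (x + 106.0)² + (y − 13.0)² = 272.58²; (x − 168.1)² + (y − 123.1)² = 222.42².
Subtracting the P equation from the Q and R equations removes the quadratic terms:
184.0 x + 434.6 y = -16238.36
732.2 x + 654.8 y = 40597.06
Solving the 2×2 system: x ≈ 143.0, y ≈ -97.9 km.
Check against P (with the unrounded x, y): √((x + 198.0)²+(y + 204.3)²) = 357.22 ≈ 357.21 km. ✓

143.0 km east, -97.9 km north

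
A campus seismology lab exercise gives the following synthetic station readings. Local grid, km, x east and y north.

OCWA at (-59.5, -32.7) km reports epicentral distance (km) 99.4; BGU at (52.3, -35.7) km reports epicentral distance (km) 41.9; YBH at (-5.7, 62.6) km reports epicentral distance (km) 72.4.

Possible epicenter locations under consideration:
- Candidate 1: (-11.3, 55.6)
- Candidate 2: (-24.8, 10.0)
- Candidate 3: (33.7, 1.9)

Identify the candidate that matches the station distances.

Candidate 3

For each candidate, compare |candidate − station| to the reported distance:
Candidate 1: residuals OCWA 1.2, BGU 69.4, YBH 63.4 → max 69.4 km
Candidate 2: residuals OCWA 44.4, BGU 47.7, YBH 16.4 → max 47.7 km
Candidate 3: residuals OCWA 0.0, BGU 0.0, YBH 0.0 → max 0.0 km
Only Candidate 3 has all residuals ≈ 0.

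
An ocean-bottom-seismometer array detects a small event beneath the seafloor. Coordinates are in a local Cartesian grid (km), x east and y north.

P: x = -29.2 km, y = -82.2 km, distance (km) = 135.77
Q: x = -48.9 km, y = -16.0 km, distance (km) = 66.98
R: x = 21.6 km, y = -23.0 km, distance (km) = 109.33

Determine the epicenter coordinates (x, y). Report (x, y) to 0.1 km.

Circle about each station: (x + 29.2)² + (y + 82.2)² = 135.77²; (x + 48.9)² + (y + 16.0)² = 66.98²; (x − 21.6)² + (y + 23.0)² = 109.33².
Subtracting the P equation from the Q and R equations removes the quadratic terms:
-39.4 x + 132.4 y = 8984.90
101.6 x + 118.4 y = -133.48
Solving the 2×2 system: x ≈ -59.7, y ≈ 50.1 km.

-59.7 km east, 50.1 km north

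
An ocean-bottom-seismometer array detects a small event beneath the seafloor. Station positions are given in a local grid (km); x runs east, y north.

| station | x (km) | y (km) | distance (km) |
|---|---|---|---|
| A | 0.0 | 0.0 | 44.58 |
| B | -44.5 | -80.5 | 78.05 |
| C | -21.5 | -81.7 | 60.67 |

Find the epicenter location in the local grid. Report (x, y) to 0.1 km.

21.6 km east, -39.0 km north

Circle about each station: x² + y² = 44.58²; (x + 44.5)² + (y + 80.5)² = 78.05²; (x + 21.5)² + (y + 81.7)² = 60.67².
Subtracting pairs of circle equations eliminates x²+y² and gives linear equations (the radical axes):
-89.0 x − 161.0 y = 4356.07
-43.0 x − 163.4 y = 5443.67
Solving the 2×2 system: x ≈ 21.6, y ≈ -39.0 km.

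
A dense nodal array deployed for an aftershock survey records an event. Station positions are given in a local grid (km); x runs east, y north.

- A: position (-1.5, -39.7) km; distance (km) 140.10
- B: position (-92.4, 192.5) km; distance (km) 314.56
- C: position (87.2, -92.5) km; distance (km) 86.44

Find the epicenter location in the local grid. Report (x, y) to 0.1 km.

Circle about each station: (x + 1.5)² + (y + 39.7)² = 140.10²; (x + 92.4)² + (y − 192.5)² = 314.56²; (x − 87.2)² + (y + 92.5)² = 86.44².
Subtracting the A equation from the B and C equations removes the quadratic terms:
-181.8 x + 464.4 y = -35304.31
177.4 x − 105.6 y = 26737.89
Solving the 2×2 system: x ≈ 137.5, y ≈ -22.2 km.

x ≈ 137.5 km, y ≈ -22.2 km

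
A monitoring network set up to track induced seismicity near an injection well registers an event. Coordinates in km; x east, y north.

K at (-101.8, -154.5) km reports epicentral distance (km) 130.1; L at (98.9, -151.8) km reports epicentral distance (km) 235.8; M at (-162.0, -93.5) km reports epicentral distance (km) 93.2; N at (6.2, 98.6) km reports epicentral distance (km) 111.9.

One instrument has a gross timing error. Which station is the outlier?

Solve using three stations at a time. Using K, L, M (subtract circle equations pairwise → linear system) gives (x, y) ≈ (-99.5, -24.5).
Distances from that point to each station vs reported:
  K: calculated 130.0 vs reported 130.1 → residual 0.1 km
  L: calculated 235.7 vs reported 235.8 → residual 0.1 km
  M: calculated 93.1 vs reported 93.2 → residual 0.1 km
  N: calculated 162.3 vs reported 111.9 → residual 50.4 km
K, L, M are mutually consistent (residuals ≈ 0); N is off by 50.4 km.

N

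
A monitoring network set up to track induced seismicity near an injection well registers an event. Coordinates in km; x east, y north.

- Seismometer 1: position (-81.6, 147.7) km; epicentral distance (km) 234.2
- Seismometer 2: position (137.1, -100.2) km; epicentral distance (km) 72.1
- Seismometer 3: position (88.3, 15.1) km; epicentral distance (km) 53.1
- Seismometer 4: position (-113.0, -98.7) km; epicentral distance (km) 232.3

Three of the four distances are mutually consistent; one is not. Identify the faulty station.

Seismometer 1

Solve using three stations at a time. Using Seismometer 2, Seismometer 3, Seismometer 4 (subtract circle equations pairwise → linear system) gives (x, y) ≈ (109.9, -33.4).
Distances from that point to each station vs reported:
  Seismometer 1: calculated 263.6 vs reported 234.2 → residual 29.4 km
  Seismometer 2: calculated 72.1 vs reported 72.1 → residual 0.0 km
  Seismometer 3: calculated 53.1 vs reported 53.1 → residual 0.0 km
  Seismometer 4: calculated 232.3 vs reported 232.3 → residual 0.0 km
Seismometer 2, Seismometer 3, Seismometer 4 are mutually consistent (residuals ≈ 0); Seismometer 1 is off by 29.4 km.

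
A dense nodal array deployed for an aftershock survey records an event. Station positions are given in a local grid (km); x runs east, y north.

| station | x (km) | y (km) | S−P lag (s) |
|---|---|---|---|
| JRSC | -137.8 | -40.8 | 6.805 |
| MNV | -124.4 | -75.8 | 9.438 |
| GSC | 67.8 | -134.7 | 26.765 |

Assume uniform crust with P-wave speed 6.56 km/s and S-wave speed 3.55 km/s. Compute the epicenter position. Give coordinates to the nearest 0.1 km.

Distance from S−P lag: d = Δt · v_P v_S / (v_P − v_S) = Δt · (6.56·3.55)/(6.56−3.55) ≈ 7.7369·Δt.
So d_JRSC = 52.65, d_MNV = 73.02, d_GSC = 207.08 km.
Circle about each station: (x + 137.8)² + (y + 40.8)² = 52.65²; (x + 124.4)² + (y + 75.8)² = 73.02²; (x − 67.8)² + (y + 134.7)² = 207.08².
Subtracting pairs of circle equations eliminates x²+y² and gives linear equations (the radical axes):
26.8 x − 70.0 y = -1992.38
411.2 x − 187.8 y = -38022.65
Solving the 2×2 system: x ≈ -96.3, y ≈ -8.4 km.

(-96.3, -8.4)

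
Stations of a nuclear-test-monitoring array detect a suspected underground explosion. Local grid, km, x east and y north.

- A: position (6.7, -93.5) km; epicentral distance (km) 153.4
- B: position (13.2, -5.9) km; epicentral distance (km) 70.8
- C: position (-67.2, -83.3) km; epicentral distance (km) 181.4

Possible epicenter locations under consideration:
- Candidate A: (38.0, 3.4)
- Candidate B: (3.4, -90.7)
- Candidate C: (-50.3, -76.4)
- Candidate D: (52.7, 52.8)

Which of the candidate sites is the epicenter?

Candidate D

For each candidate, compare |candidate − station| to the reported distance:
Candidate A: residuals A 51.6, B 44.3, C 45.1 → max 51.6 km
Candidate B: residuals A 149.1, B 14.6, C 110.4 → max 149.1 km
Candidate C: residuals A 93.9, B 24.1, C 163.1 → max 163.1 km
Candidate D: residuals A 0.0, B 0.0, C 0.0 → max 0.0 km
Only Candidate D has all residuals ≈ 0.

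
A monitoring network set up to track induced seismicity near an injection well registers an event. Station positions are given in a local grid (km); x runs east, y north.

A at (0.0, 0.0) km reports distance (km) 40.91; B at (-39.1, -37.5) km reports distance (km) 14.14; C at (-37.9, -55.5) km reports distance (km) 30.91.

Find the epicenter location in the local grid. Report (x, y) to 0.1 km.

Circle about each station: x² + y² = 40.91²; (x + 39.1)² + (y + 37.5)² = 14.14²; (x + 37.9)² + (y + 55.5)² = 30.91².
Subtracting the A equation from the B and C equations removes the quadratic terms:
-78.2 x − 75.0 y = 4408.75
-75.8 x − 111.0 y = 5234.86
Solving the 2×2 system: x ≈ -32.3, y ≈ -25.1 km.
Check against A (with the unrounded x, y): √(x²+y²) = 40.91 ≈ 40.91 km. ✓

x ≈ -32.3 km, y ≈ -25.1 km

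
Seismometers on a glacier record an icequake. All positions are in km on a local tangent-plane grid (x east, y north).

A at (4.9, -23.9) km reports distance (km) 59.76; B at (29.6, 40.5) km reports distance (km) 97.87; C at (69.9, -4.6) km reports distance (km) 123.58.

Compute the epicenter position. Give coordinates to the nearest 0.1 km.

x ≈ -53.5 km, y ≈ -11.2 km

Circle about each station: (x − 4.9)² + (y + 23.9)² = 59.76²; (x − 29.6)² + (y − 40.5)² = 97.87²; (x − 69.9)² + (y + 4.6)² = 123.58².
Subtracting pairs of circle equations eliminates x²+y² and gives linear equations (the radical axes):
49.4 x + 128.8 y = -4086.09
130.0 x + 38.6 y = -7388.81
Solving the 2×2 system: x ≈ -53.5, y ≈ -11.2 km.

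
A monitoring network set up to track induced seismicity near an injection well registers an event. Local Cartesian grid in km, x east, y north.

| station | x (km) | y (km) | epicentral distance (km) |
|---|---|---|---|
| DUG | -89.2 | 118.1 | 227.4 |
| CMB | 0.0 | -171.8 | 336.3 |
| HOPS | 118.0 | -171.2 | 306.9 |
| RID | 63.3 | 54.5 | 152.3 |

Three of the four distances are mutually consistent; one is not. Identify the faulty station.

Solve using three stations at a time. Using DUG, CMB, HOPS (subtract circle equations pairwise → linear system) gives (x, y) ≈ (137.6, 135.1).
Distances from that point to each station vs reported:
  DUG: calculated 227.4 vs reported 227.4 → residual 0.0 km
  CMB: calculated 336.3 vs reported 336.3 → residual 0.0 km
  HOPS: calculated 306.9 vs reported 306.9 → residual 0.0 km
  RID: calculated 109.6 vs reported 152.3 → residual 42.7 km
DUG, CMB, HOPS are mutually consistent (residuals ≈ 0); RID is off by 42.7 km.

RID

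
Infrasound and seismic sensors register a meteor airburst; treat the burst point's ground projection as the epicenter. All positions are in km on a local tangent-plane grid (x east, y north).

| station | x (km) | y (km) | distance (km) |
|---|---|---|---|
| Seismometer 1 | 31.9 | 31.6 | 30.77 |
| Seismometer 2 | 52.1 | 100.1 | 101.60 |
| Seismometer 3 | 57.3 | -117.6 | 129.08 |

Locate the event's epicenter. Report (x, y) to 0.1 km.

x ≈ 16.6 km, y ≈ 4.9 km

Circle about each station: (x − 31.9)² + (y − 31.6)² = 30.77²; (x − 52.1)² + (y − 100.1)² = 101.60²; (x − 57.3)² + (y + 117.6)² = 129.08².
Subtracting the Seismometer 1 equation from the Seismometer 2 and Seismometer 3 equations removes the quadratic terms:
40.4 x + 137.0 y = 1342.48
50.8 x − 298.4 y = -617.97
Solving the 2×2 system: x ≈ 16.6, y ≈ 4.9 km.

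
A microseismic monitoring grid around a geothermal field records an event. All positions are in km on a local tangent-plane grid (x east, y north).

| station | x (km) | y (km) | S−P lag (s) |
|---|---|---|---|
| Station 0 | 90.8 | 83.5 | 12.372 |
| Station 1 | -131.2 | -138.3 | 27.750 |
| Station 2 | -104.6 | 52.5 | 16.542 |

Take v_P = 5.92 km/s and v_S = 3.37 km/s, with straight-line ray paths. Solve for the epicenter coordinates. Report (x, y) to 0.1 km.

Distance from S−P lag: d = Δt · v_P v_S / (v_P − v_S) = Δt · (5.92·3.37)/(5.92−3.37) ≈ 7.8237·Δt.
So d_Station 0 = 96.79, d_Station 1 = 217.11, d_Station 2 = 129.42 km.
Circle about each station: (x − 90.8)² + (y − 83.5)² = 96.79²; (x + 131.2)² + (y + 138.3)² = 217.11²; (x + 104.6)² + (y − 52.5)² = 129.42².
Subtracting the Station 0 equation from the Station 1 and Station 2 equations removes the quadratic terms:
-444.0 x − 443.6 y = -16645.01
-390.8 x − 62.0 y = -8900.71
Solving the 2×2 system: x ≈ 20.0, y ≈ 17.5 km.
Check against Station 0 (with the unrounded x, y): √((x − 90.8)²+(y − 83.5)²) = 96.79 ≈ 96.79 km. ✓

(20.0, 17.5)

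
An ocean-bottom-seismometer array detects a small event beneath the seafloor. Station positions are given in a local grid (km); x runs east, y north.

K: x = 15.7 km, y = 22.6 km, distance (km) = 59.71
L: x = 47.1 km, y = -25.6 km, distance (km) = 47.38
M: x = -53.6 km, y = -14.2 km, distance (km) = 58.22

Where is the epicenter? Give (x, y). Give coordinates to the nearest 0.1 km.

Circle about each station: (x − 15.7)² + (y − 22.6)² = 59.71²; (x − 47.1)² + (y + 25.6)² = 47.38²; (x + 53.6)² + (y + 14.2)² = 58.22².
Subtracting pairs of circle equations eliminates x²+y² and gives linear equations (the radical axes):
62.8 x − 96.4 y = 3436.94
-138.6 x − 73.6 y = 2493.07
Solving the 2×2 system: x ≈ 0.7, y ≈ -35.2 km.
Check against K (with the unrounded x, y): √((x − 15.7)²+(y − 22.6)²) = 59.71 ≈ 59.71 km. ✓

(0.7, -35.2)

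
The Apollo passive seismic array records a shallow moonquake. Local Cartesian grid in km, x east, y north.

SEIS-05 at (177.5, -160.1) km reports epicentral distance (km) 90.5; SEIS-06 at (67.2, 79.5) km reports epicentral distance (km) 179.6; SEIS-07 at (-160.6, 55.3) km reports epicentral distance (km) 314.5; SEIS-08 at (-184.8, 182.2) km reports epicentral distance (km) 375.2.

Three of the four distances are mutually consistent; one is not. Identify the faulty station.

SEIS-08

Solve using three stations at a time. Using SEIS-05, SEIS-06, SEIS-07 (subtract circle equations pairwise → linear system) gives (x, y) ≈ (116.7, -93.1).
Distances from that point to each station vs reported:
  SEIS-05: calculated 90.5 vs reported 90.5 → residual 0.0 km
  SEIS-06: calculated 179.6 vs reported 179.6 → residual 0.0 km
  SEIS-07: calculated 314.5 vs reported 314.5 → residual 0.0 km
  SEIS-08: calculated 408.3 vs reported 375.2 → residual 33.1 km
SEIS-05, SEIS-06, SEIS-07 are mutually consistent (residuals ≈ 0); SEIS-08 is off by 33.1 km.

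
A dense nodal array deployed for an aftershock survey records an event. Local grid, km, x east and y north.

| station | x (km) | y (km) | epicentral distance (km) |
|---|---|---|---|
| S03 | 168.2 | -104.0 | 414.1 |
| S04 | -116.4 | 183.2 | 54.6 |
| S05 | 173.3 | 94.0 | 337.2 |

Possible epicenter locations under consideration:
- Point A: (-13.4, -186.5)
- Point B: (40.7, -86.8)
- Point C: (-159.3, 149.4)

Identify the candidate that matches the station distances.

Point C

For each candidate, compare |candidate − station| to the reported distance:
Point A: residuals S03 214.6, S04 329.2, S05 0.2 → max 329.2 km
Point B: residuals S03 285.4, S04 257.8, S05 113.0 → max 285.4 km
Point C: residuals S03 0.0, S04 0.0, S05 0.0 → max 0.0 km
Only Point C has all residuals ≈ 0.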